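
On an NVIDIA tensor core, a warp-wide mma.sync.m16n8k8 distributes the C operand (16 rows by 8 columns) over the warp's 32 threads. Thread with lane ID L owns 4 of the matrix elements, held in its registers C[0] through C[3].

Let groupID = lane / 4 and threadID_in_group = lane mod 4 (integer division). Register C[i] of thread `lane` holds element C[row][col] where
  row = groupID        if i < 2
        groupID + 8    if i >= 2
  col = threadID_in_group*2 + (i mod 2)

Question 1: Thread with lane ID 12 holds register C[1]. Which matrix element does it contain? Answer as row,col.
12: G=3,T=0
[1] (3+0,0*2+1) = (3,1)

3,1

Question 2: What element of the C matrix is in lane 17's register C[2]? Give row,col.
lane 17=>17/4=4, 17 mod 4=1
i=2  r:4+8=>12  c:2·1+0=>2

12,2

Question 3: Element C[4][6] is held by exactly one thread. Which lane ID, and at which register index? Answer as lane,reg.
r:4=>grp=4,rB=0  c:6=>tig=3,lo=0
L=4*4+3=19  i=0*2+0=0

19,0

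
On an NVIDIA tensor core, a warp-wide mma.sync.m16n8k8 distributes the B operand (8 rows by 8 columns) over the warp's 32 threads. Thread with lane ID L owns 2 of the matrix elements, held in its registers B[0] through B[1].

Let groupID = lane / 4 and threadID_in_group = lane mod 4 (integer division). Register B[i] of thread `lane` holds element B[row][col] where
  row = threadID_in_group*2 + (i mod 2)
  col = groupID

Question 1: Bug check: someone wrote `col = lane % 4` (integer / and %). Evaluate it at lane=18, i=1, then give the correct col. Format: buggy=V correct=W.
buggy=2 correct=4

`lane % 4`[18,1]->2
L=18->gid=18>>2=4, tid=18&3=2
[1]->row 2·2+1=5  col gid=4
col: 2 vs 4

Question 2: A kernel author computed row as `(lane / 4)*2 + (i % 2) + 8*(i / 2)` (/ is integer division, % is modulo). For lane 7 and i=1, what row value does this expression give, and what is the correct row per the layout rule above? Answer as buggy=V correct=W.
buggy=3 correct=7

`(lane / 4)*2 + (i % 2) + 8*(i / 2)`[7,1]=>3
7: grp=1,tig=3
[1] (3*2+1,1) = (7,1)
row: 3 vs 7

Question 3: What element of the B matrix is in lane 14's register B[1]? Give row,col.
lane 14->14/4=3, 14 mod 4=2
i=1  r:2·2+1->5  c:3

5,3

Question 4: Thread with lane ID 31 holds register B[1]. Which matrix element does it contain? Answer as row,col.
7,7

L=31->g=31>>2=7, t=31&3=3
[1]->row 3·2+1=7  col g=7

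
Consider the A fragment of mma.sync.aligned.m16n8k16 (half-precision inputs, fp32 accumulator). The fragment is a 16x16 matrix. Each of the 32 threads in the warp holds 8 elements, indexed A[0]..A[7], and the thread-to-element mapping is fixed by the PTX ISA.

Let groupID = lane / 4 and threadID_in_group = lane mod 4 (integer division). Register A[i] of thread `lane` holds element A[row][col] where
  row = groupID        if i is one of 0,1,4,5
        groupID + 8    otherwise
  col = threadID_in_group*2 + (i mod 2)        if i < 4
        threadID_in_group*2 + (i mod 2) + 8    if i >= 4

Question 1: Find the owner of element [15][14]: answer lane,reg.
r=15→G=7,rhi=1  c=14→chi=1,T=3,p=0
L=7*4+3=31  i=1*4+1*2+0=6

31,6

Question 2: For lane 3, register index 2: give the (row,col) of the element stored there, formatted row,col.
8,6

3: g=0,t=3
[2] (0+8,3*2+0+0) = (8,6)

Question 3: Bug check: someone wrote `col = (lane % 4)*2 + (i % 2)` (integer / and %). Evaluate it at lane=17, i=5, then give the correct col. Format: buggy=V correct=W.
`(lane % 4)*2 + (i % 2)`[17,5]->3
lane 17->17/4=4, 17 mod 4=1
i=5  r:4+0->4  c:2·1+1+8->11
col: 3 vs 11

buggy=3 correct=11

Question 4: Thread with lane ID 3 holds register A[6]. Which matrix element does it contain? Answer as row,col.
8,14

3: gid=0,tid=3
[6] (0+8,3*2+0+8) = (8,14)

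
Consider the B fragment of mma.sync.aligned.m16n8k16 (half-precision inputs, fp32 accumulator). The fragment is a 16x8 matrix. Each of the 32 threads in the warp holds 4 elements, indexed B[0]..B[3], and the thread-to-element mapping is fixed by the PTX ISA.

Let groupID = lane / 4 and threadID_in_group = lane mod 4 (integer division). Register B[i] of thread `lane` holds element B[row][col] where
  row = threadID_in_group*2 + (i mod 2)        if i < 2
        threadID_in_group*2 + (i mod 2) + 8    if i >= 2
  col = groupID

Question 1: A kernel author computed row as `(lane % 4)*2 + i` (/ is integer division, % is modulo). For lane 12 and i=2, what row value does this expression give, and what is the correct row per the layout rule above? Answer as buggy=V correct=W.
buggy=2 correct=8

`(lane % 4)*2 + i`[12,2]->2
lane 12: g=3 (12/4), t=0 (12%4)
i=2: r=0*2+0+8=8, c=g=3
row: 2 vs 8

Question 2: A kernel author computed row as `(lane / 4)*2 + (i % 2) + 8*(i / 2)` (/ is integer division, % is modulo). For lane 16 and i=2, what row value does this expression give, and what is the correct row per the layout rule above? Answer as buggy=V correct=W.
buggy=16 correct=8

`(lane / 4)*2 + (i % 2) + 8*(i / 2)`[16,2]=>16
lane 16: grp=4 (16/4), tig=0 (16%4)
i=2: r=0*2+0+8=8, c=grp=4
row: 16 vs 8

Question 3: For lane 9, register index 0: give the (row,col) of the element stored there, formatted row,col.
2,2

lane 9: grp=2 (9/4), tig=1 (9%4)
i=0: r=1*2+0+0=2, c=grp=2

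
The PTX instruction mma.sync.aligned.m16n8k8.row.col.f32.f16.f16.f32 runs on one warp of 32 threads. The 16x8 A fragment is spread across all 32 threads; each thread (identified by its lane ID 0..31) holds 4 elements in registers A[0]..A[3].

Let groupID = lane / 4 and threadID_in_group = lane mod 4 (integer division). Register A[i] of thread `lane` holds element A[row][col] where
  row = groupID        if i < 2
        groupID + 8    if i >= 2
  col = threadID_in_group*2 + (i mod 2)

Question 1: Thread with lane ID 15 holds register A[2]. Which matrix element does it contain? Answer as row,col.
11,6

lane 15→15/4=3, 15 mod 4=3
i=2  r:3+8→11  c:2·3+0→6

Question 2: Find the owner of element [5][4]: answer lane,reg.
r=5⇒gr=5,Rb=0  c=4⇒th=2,odd=0
L=5*4+2=22  i=0*2+0=0

22,0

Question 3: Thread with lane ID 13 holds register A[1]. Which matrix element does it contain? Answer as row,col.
lane 13: grp=3 (13/4), tig=1 (13%4)
i=1: r=3+0=3, c=1*2+1=3

3,3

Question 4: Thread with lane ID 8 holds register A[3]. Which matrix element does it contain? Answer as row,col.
8: g=2,t=0
[3] (2+8,0*2+1) = (10,1)

10,1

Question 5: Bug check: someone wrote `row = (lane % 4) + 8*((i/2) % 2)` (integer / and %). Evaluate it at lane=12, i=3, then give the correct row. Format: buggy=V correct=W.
buggy=8 correct=11

`(lane % 4) + 8*((i/2) % 2)`[12,3]⇒8
L=12⇒gr=12>>2=3, th=12&3=0
[3]⇒row 3+8=11  col 0·2+1=1
row: 8 vs 11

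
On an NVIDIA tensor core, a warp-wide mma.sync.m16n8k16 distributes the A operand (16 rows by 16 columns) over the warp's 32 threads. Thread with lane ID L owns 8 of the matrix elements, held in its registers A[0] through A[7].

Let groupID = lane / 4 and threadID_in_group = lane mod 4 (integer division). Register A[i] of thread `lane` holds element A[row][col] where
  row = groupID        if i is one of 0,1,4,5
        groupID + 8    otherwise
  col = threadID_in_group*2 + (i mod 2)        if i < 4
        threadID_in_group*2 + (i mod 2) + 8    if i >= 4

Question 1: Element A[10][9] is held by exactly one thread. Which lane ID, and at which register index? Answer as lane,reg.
r:10=>grp=2,rB=1  c:9=>cB=1,tig=0,lo=1
L=2*4+0=8  i=1*4+1*2+1=7

8,7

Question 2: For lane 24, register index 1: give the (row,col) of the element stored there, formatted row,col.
6,1

24: G=6,T=0
[1] (6+0,0*2+1+0) = (6,1)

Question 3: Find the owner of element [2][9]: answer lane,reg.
8,5

r=2->g=2,rb=0  c=9->cb=1,t=0,b0=1
L=2*4+0=8  i=1*4+0*2+1=5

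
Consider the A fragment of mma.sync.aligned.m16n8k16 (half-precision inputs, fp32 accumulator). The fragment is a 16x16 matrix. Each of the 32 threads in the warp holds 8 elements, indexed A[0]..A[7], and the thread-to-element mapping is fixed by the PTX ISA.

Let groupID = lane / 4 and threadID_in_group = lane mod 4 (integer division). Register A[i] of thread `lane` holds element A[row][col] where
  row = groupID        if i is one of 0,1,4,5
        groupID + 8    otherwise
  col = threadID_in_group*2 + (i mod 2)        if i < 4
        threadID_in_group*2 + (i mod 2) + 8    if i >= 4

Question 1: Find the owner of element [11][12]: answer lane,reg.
r=11→G=3,rhi=1  c=12→chi=1,T=2,p=0
L=3*4+2=14  i=1*4+1*2+0=6

14,6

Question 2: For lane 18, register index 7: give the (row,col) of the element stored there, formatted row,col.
12,13

18: gr=4,th=2
[7] (4+8,2*2+1+8) = (12,13)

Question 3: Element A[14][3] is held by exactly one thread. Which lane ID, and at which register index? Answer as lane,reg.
r=14⇒gr=6,Rb=1  c=3⇒Cb=0,th=1,odd=1
L=6*4+1=25  i=0*4+1*2+1=3

25,3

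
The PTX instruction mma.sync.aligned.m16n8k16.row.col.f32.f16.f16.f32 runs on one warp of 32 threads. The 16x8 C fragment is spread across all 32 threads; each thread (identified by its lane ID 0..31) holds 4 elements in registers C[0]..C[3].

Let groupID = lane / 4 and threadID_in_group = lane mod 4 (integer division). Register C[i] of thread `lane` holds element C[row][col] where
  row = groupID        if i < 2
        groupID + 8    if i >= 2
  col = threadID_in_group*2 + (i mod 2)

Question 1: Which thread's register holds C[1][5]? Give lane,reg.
6,1

r=1⇒gr=1,Rb=0  c=5⇒th=2,odd=1
L=1*4+2=6  i=0*2+1=1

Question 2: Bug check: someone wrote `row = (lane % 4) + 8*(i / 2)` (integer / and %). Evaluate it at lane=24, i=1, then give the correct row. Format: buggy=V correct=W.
`(lane % 4) + 8*(i / 2)`[24,1]->0
24: gid=6,tid=0
[1] (6+0,0*2+1) = (6,1)
row: 0 vs 6

buggy=0 correct=6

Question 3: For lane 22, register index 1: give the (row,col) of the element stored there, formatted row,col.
lane 22=>22/4=5, 22 mod 4=2
i=1  r:5+0=>5  c:2·2+1=>5

5,5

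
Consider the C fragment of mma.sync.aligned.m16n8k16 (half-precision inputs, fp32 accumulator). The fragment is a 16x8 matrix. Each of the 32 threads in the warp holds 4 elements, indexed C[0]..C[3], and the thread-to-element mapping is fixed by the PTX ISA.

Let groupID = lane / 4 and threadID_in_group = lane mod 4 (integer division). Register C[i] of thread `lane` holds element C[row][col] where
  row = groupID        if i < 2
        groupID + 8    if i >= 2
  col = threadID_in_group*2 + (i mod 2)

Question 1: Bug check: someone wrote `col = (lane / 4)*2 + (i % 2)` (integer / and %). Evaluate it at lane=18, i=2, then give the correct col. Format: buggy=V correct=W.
`(lane / 4)*2 + (i % 2)`[18,2]=>8
lane 18: grp=4 (18/4), tig=2 (18%4)
i=2: r=4+8=12, c=2*2+0=4
col: 8 vs 4

buggy=8 correct=4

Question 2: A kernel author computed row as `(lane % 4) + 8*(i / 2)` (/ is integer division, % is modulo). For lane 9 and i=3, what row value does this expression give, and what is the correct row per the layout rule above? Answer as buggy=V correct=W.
buggy=9 correct=10

`(lane % 4) + 8*(i / 2)`[9,3]=>9
L=9=>grp=9>>2=2, tig=9&3=1
[3]=>row 2+8=10  col 1·2+1=3
row: 9 vs 10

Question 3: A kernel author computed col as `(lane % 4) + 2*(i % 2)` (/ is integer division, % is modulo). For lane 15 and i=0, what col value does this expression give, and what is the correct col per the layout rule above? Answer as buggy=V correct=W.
buggy=3 correct=6

`(lane % 4) + 2*(i % 2)`[15,0]=>3
lane 15: grp=3 (15/4), tig=3 (15%4)
i=0: r=3+0=3, c=3*2+0=6
col: 3 vs 6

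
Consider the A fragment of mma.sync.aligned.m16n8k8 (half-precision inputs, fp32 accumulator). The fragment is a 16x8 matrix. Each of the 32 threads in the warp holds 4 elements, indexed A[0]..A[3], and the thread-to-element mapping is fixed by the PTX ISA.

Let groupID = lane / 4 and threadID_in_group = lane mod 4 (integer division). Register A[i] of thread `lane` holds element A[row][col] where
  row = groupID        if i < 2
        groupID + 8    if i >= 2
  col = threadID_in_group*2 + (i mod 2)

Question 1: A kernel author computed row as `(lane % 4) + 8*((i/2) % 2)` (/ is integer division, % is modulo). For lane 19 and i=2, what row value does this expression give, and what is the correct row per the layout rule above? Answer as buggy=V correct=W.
`(lane % 4) + 8*((i/2) % 2)`[19,2]->11
19: gid=4,tid=3
[2] (4+8,3*2+0) = (12,6)
row: 11 vs 12

buggy=11 correct=12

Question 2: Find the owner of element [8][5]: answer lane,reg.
2,3

r:8=>grp=0,rB=1  c:5=>tig=2,lo=1
L=0*4+2=2  i=1*2+1=3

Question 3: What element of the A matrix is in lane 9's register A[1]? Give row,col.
9: gid=2,tid=1
[1] (2+0,1*2+1) = (2,3)

2,3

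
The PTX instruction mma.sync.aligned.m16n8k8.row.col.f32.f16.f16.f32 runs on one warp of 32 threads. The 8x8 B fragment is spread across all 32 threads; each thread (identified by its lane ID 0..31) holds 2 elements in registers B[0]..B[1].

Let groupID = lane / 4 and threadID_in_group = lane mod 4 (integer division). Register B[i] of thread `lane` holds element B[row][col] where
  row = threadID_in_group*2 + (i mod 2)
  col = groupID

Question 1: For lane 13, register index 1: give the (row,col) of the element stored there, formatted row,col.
3,3

lane 13->13/4=3, 13 mod 4=1
i=1  r:2·1+1->3  c:3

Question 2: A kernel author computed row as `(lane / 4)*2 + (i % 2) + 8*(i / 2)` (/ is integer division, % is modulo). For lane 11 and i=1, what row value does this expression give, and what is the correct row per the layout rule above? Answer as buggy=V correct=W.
`(lane / 4)*2 + (i % 2) + 8*(i / 2)`[11,1]⇒5
lane 11: gr=2 (11/4), th=3 (11%4)
i=1: r=3*2+1=7, c=gr=2
row: 5 vs 7

buggy=5 correct=7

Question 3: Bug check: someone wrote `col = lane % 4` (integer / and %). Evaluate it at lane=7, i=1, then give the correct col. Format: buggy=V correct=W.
buggy=3 correct=1

`lane % 4`[7,1]⇒3
lane 7⇒7/4=1, 7 mod 4=3
i=1  r:2·3+1⇒7  c:1
col: 3 vs 1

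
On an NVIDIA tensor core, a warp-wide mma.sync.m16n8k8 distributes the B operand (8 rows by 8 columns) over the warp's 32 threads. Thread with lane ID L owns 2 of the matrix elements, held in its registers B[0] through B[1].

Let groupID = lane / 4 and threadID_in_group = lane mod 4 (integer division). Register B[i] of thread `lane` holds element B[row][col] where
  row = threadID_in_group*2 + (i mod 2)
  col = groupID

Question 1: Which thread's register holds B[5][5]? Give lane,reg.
c:5=>grp=5  r:5=>tig=2,lo=1
L=5*4+2=22  i=1=1

22,1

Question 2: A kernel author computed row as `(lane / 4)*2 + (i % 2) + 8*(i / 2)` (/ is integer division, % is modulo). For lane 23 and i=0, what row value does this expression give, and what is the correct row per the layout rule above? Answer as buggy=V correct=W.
buggy=10 correct=6

`(lane / 4)*2 + (i % 2) + 8*(i / 2)`[23,0]→10
23: G=5,T=3
[0] (3*2+0,5) = (6,5)
row: 10 vs 6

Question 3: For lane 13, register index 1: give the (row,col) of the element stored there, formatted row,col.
lane 13⇒13/4=3, 13 mod 4=1
i=1  r:2·1+1⇒3  c:3

3,3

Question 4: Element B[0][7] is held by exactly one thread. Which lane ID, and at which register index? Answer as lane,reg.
28,0

c:7=>grp=7  r:0=>tig=0,lo=0
L=7*4+0=28  i=0=0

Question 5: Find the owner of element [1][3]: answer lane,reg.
c=3->g=3  r=1->t=0,b0=1
L=3*4+0=12  i=1=1

12,1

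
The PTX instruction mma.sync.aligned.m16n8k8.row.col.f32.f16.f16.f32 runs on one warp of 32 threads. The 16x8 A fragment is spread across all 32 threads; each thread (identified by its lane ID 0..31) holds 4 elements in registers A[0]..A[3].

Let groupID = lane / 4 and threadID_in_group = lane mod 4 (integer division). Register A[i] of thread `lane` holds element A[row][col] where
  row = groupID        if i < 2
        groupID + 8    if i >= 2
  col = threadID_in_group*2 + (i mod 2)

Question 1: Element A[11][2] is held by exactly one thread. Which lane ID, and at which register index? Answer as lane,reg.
13,2

r=11->g=3,rb=1  c=2->t=1,b0=0
L=3*4+1=13  i=1*2+0=2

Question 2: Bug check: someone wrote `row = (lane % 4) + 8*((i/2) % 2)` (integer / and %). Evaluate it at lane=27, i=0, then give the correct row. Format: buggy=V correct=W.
`(lane % 4) + 8*((i/2) % 2)`[27,0]->3
L=27->gid=27>>2=6, tid=27&3=3
[0]->row 6+0=6  col 3·2+0=6
row: 3 vs 6

buggy=3 correct=6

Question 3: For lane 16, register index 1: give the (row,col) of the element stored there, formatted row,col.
L=16⇒gr=16>>2=4, th=16&3=0
[1]⇒row 4+0=4  col 0·2+1=1

4,1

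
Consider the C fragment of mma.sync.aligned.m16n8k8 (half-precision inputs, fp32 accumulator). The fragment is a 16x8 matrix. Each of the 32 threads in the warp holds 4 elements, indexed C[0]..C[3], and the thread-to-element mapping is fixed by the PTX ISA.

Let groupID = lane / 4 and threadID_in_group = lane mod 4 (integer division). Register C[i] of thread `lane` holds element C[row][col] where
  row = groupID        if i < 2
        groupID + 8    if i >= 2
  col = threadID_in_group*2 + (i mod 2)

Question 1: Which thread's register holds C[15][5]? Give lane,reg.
30,3

r=15->g=7,rb=1  c=5->t=2,b0=1
L=7*4+2=30  i=1*2+1=3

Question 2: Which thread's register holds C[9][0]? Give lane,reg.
4,2

r:9=>grp=1,rB=1  c:0=>tig=0,lo=0
L=1*4+0=4  i=1*2+0=2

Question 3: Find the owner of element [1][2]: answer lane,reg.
r: 1->gid=1,r8=0  c: 2->tid=1,i&1=0
L=1*4+1=5  i=0*2+0=0

5,0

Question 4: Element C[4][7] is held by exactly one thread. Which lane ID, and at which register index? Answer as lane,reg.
19,1

r: 4->gid=4,r8=0  c: 7->tid=3,i&1=1
L=4*4+3=19  i=0*2+1=1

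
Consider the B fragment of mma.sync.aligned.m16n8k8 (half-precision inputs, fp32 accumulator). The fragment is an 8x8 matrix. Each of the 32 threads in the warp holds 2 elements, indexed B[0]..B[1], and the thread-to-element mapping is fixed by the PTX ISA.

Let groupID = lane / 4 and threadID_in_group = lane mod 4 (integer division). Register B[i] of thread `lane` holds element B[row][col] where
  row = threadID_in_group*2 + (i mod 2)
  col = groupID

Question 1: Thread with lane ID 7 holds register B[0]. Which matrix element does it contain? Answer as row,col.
7: G=1,T=3
[0] (3*2+0,1) = (6,1)

6,1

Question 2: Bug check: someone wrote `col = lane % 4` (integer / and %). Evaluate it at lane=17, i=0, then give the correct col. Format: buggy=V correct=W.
buggy=1 correct=4

`lane % 4`[17,0]→1
17: G=4,T=1
[0] (1*2+0,4) = (2,4)
col: 1 vs 4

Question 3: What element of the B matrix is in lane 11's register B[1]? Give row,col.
7,2

lane 11→11/4=2, 11 mod 4=3
i=1  r:2·3+1→7  c:2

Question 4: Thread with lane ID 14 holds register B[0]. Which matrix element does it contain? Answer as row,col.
lane 14: g=3 (14/4), t=2 (14%4)
i=0: r=2*2+0=4, c=g=3

4,3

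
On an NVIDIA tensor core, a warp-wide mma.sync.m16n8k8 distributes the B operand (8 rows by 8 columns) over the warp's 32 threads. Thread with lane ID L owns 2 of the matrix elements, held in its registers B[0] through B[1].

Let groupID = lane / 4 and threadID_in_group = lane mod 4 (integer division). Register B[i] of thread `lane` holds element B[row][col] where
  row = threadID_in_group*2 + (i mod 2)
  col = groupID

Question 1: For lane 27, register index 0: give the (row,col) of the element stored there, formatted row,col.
lane 27⇒27/4=6, 27 mod 4=3
i=0  r:2·3+0⇒6  c:6

6,6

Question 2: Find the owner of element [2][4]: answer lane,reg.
17,0

c: 4->gid=4  r: 2->tid=1,i&1=0
L=4*4+1=17  i=0=0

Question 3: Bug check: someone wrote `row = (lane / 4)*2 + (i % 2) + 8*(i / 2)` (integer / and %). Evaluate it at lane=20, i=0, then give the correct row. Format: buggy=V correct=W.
buggy=10 correct=0

`(lane / 4)*2 + (i % 2) + 8*(i / 2)`[20,0]->10
lane 20->20/4=5, 20 mod 4=0
i=0  r:2·0+0->0  c:5
row: 10 vs 0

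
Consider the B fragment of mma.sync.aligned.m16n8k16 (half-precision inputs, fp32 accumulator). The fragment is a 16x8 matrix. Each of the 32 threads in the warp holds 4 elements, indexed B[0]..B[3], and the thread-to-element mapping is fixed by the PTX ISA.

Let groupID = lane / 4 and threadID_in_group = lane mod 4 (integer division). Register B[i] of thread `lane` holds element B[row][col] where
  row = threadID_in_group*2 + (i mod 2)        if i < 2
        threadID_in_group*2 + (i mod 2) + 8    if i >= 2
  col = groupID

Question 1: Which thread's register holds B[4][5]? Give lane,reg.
22,0

c: 5->gid=5  r: 4->r8=0,tid=2,i&1=0
L=5*4+2=22  i=0*2+0=0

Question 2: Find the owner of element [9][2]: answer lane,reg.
8,3

c=2⇒gr=2  r=9⇒Rb=1,th=0,odd=1
L=2*4+0=8  i=1*2+1=3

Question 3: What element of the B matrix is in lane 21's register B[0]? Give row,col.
lane 21->21/4=5, 21 mod 4=1
i=0  r:2·1+0+0->2  c:5

2,5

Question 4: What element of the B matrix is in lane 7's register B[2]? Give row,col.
14,1

lane 7→7/4=1, 7 mod 4=3
i=2  r:2·3+0+8→14  c:1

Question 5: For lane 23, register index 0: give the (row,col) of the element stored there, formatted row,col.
6,5

lane 23: G=5 (23/4), T=3 (23%4)
i=0: r=3*2+0+0=6, c=G=5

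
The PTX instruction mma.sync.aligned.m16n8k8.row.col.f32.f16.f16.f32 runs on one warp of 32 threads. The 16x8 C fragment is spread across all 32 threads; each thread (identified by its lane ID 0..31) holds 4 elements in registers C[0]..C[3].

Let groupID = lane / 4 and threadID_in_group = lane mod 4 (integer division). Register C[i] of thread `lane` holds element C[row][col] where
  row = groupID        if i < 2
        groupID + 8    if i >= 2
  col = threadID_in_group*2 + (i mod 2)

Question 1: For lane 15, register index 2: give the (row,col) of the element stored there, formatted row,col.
11,6

15: grp=3,tig=3
[2] (3+8,3*2+0) = (11,6)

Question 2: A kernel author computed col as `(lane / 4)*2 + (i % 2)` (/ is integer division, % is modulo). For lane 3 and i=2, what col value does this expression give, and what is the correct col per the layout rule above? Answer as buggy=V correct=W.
buggy=0 correct=6

`(lane / 4)*2 + (i % 2)`[3,2]->0
lane 3->3/4=0, 3 mod 4=3
i=2  r:0+8->8  c:2·3+0->6
col: 0 vs 6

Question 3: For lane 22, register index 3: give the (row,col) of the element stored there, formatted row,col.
13,5

lane 22: g=5 (22/4), t=2 (22%4)
i=3: r=5+8=13, c=2*2+1=5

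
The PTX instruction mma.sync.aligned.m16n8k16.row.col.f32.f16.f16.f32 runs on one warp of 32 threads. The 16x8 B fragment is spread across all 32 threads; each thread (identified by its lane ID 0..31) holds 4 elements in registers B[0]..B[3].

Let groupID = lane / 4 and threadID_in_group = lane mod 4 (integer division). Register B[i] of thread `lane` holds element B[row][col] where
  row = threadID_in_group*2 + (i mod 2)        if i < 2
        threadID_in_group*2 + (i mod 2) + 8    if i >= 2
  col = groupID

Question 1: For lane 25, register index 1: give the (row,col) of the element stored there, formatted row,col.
lane 25->25/4=6, 25 mod 4=1
i=1  r:2·1+1+0->3  c:6

3,6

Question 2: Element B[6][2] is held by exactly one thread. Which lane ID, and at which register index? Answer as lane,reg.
11,0

c: 2->gid=2  r: 6->r8=0,tid=3,i&1=0
L=2*4+3=11  i=0*2+0=0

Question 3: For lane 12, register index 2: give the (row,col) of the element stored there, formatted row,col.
8,3

lane 12: gr=3 (12/4), th=0 (12%4)
i=2: r=0*2+0+8=8, c=gr=3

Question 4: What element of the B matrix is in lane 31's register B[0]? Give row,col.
31: G=7,T=3
[0] (3*2+0+0,7) = (6,7)

6,7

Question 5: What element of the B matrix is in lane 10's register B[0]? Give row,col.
4,2

L=10->gid=10>>2=2, tid=10&3=2
[0]->row 2·2+0+0=4  col gid=2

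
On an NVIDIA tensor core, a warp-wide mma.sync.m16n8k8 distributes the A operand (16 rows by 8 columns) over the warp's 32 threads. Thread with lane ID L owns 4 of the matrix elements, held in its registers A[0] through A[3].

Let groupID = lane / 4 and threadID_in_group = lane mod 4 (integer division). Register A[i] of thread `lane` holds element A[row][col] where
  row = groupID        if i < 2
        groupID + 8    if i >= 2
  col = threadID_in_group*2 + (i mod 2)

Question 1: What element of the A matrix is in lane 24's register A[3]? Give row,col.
14,1

24: g=6,t=0
[3] (6+8,0*2+1) = (14,1)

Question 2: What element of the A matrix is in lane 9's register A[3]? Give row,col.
10,3

lane 9: G=2 (9/4), T=1 (9%4)
i=3: r=2+8=10, c=1*2+1=3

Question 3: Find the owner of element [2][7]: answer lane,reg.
11,1

r=2→G=2,rhi=0  c=7→T=3,p=1
L=2*4+3=11  i=0*2+1=1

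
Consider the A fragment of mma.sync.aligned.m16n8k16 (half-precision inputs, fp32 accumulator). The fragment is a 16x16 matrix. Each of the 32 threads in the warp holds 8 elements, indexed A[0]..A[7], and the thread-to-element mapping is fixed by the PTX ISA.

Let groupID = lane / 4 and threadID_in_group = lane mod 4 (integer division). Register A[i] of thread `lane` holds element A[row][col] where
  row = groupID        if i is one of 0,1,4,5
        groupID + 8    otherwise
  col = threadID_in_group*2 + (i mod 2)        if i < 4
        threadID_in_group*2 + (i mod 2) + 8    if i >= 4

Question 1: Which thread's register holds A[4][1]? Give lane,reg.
16,1

r=4→G=4,rhi=0  c=1→chi=0,T=0,p=1
L=4*4+0=16  i=0*4+0*2+1=1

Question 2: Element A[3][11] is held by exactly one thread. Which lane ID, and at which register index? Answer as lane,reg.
r: 3->gid=3,r8=0  c: 11->c8=1,tid=1,i&1=1
L=3*4+1=13  i=1*4+0*2+1=5

13,5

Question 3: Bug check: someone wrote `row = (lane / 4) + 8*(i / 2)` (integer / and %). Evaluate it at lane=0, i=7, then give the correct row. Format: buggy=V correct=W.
`(lane / 4) + 8*(i / 2)`[0,7]->24
0: g=0,t=0
[7] (0+8,0*2+1+8) = (8,9)
row: 24 vs 8

buggy=24 correct=8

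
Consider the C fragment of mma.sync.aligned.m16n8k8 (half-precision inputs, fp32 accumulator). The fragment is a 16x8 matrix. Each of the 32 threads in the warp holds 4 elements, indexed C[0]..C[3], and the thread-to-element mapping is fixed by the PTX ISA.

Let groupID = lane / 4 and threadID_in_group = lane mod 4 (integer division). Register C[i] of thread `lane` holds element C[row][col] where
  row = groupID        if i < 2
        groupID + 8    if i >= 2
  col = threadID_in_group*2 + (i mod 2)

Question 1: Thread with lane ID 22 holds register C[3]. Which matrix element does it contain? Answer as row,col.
13,5

22: gr=5,th=2
[3] (5+8,2*2+1) = (13,5)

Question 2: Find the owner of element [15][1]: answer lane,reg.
r=15→G=7,rhi=1  c=1→T=0,p=1
L=7*4+0=28  i=1*2+1=3

28,3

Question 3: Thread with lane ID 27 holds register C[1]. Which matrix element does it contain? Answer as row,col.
6,7

27: gr=6,th=3
[1] (6+0,3*2+1) = (6,7)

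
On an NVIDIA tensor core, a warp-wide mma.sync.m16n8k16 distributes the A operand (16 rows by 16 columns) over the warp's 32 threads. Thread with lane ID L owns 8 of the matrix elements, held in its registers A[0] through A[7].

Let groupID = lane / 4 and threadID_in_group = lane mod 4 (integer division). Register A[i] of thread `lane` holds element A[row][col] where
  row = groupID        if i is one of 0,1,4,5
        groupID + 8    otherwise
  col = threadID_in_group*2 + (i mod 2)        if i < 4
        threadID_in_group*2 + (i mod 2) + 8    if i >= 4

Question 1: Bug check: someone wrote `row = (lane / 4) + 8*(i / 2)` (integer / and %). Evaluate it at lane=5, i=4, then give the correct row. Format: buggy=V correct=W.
buggy=17 correct=1

`(lane / 4) + 8*(i / 2)`[5,4]=>17
lane 5=>5/4=1, 5 mod 4=1
i=4  r:1+0=>1  c:2·1+0+8=>10
row: 17 vs 1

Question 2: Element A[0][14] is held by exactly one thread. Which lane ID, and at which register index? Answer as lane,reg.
r=0->g=0,rb=0  c=14->cb=1,t=3,b0=0
L=0*4+3=3  i=1*4+0*2+0=4

3,4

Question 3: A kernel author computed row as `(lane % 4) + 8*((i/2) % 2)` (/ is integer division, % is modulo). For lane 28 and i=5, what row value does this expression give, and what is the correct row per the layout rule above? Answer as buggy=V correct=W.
`(lane % 4) + 8*((i/2) % 2)`[28,5]=>0
lane 28=>28/4=7, 28 mod 4=0
i=5  r:7+0=>7  c:2·0+1+8=>9
row: 0 vs 7

buggy=0 correct=7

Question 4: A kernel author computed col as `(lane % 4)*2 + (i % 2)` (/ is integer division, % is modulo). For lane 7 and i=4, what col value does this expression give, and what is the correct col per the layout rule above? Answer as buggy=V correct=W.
buggy=6 correct=14

`(lane % 4)*2 + (i % 2)`[7,4]->6
7: g=1,t=3
[4] (1+0,3*2+0+8) = (1,14)
col: 6 vs 14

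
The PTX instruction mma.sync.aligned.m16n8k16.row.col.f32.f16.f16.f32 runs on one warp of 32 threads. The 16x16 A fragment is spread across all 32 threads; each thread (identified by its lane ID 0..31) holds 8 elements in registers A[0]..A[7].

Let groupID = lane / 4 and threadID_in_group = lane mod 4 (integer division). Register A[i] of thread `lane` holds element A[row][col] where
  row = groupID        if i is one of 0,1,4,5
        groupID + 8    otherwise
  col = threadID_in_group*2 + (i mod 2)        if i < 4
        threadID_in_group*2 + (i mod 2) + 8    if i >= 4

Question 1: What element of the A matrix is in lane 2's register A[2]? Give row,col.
8,4

2: gr=0,th=2
[2] (0+8,2*2+0+0) = (8,4)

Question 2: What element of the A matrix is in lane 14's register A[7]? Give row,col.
lane 14: g=3 (14/4), t=2 (14%4)
i=7: r=3+8=11, c=2*2+1+8=13

11,13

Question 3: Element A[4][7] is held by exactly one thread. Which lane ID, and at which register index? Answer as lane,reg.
19,1

r=4->g=4,rb=0  c=7->cb=0,t=3,b0=1
L=4*4+3=19  i=0*4+0*2+1=1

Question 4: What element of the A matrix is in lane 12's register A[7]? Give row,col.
lane 12: g=3 (12/4), t=0 (12%4)
i=7: r=3+8=11, c=0*2+1+8=9

11,9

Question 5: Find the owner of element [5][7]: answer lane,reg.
23,1

r=5⇒gr=5,Rb=0  c=7⇒Cb=0,th=3,odd=1
L=5*4+3=23  i=0*4+0*2+1=1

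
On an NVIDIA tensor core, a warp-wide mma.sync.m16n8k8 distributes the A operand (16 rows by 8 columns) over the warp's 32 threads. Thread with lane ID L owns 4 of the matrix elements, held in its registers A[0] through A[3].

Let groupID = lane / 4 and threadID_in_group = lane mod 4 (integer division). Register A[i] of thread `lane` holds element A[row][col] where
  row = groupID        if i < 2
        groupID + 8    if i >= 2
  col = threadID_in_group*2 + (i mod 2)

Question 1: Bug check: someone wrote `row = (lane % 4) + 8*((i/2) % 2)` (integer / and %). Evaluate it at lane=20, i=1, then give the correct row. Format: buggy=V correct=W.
buggy=0 correct=5

`(lane % 4) + 8*((i/2) % 2)`[20,1]->0
20: g=5,t=0
[1] (5+0,0*2+1) = (5,1)
row: 0 vs 5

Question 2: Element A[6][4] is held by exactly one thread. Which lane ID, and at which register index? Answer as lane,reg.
r=6⇒gr=6,Rb=0  c=4⇒th=2,odd=0
L=6*4+2=26  i=0*2+0=0

26,0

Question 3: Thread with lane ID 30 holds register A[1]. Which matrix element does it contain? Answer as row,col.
7,5

30: gr=7,th=2
[1] (7+0,2*2+1) = (7,5)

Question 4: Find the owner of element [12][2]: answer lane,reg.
r: 12->gid=4,r8=1  c: 2->tid=1,i&1=0
L=4*4+1=17  i=1*2+0=2

17,2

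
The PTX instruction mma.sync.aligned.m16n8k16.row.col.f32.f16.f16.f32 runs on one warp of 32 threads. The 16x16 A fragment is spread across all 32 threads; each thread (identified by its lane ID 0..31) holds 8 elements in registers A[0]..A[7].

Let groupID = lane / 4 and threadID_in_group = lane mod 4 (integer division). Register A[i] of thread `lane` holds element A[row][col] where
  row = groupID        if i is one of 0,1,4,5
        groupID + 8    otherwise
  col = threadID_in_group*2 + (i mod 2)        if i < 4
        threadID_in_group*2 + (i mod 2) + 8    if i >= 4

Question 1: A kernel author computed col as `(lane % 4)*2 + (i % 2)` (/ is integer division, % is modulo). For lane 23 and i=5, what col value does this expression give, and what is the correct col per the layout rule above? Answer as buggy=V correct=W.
buggy=7 correct=15

`(lane % 4)*2 + (i % 2)`[23,5]→7
23: G=5,T=3
[5] (5+0,3*2+1+8) = (5,15)
col: 7 vs 15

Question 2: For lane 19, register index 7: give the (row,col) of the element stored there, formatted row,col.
lane 19: gid=4 (19/4), tid=3 (19%4)
i=7: r=4+8=12, c=3*2+1+8=15

12,15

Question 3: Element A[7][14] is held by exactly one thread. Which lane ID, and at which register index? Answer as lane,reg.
31,4

r=7⇒gr=7,Rb=0  c=14⇒Cb=1,th=3,odd=0
L=7*4+3=31  i=1*4+0*2+0=4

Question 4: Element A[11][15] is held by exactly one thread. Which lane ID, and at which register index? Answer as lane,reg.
r=11->g=3,rb=1  c=15->cb=1,t=3,b0=1
L=3*4+3=15  i=1*4+1*2+1=7

15,7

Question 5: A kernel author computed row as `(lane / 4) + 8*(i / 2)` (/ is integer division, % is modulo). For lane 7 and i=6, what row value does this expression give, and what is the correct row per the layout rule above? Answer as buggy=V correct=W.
buggy=25 correct=9

`(lane / 4) + 8*(i / 2)`[7,6]⇒25
7: gr=1,th=3
[6] (1+8,3*2+0+8) = (9,14)
row: 25 vs 9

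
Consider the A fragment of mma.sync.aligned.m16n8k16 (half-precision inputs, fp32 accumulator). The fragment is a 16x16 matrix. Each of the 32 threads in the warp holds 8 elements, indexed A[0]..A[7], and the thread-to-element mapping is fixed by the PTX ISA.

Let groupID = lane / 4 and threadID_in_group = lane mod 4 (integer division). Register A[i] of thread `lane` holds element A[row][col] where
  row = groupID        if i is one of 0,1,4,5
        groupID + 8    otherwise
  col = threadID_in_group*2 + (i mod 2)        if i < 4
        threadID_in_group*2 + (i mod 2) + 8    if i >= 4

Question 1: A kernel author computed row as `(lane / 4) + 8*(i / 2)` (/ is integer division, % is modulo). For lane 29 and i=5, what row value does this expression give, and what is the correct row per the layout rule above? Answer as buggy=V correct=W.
buggy=23 correct=7

`(lane / 4) + 8*(i / 2)`[29,5]→23
lane 29→29/4=7, 29 mod 4=1
i=5  r:7+0→7  c:2·1+1+8→11
row: 23 vs 7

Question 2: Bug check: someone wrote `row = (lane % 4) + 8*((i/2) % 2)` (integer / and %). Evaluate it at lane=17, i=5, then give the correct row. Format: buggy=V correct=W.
`(lane % 4) + 8*((i/2) % 2)`[17,5]->1
L=17->g=17>>2=4, t=17&3=1
[5]->row 4+0=4  col 1·2+1+8=11
row: 1 vs 4

buggy=1 correct=4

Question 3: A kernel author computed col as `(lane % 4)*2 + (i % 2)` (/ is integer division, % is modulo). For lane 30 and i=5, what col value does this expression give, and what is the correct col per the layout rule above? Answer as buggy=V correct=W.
`(lane % 4)*2 + (i % 2)`[30,5]->5
L=30->g=30>>2=7, t=30&3=2
[5]->row 7+0=7  col 2·2+1+8=13
col: 5 vs 13

buggy=5 correct=13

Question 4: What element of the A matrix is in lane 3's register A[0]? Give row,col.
lane 3⇒3/4=0, 3 mod 4=3
i=0  r:0+0⇒0  c:2·3+0+0⇒6

0,6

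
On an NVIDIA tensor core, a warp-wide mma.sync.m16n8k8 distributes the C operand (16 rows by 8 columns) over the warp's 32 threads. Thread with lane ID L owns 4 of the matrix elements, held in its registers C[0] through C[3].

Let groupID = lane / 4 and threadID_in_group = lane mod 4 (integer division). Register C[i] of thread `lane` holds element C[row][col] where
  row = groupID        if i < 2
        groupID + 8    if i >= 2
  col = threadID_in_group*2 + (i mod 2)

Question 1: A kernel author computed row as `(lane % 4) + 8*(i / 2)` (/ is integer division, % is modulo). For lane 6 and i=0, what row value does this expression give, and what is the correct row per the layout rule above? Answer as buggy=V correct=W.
`(lane % 4) + 8*(i / 2)`[6,0]→2
6: G=1,T=2
[0] (1+0,2*2+0) = (1,4)
row: 2 vs 1

buggy=2 correct=1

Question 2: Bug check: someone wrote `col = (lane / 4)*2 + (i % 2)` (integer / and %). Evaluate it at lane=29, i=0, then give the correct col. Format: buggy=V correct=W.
`(lane / 4)*2 + (i % 2)`[29,0]=>14
L=29=>grp=29>>2=7, tig=29&3=1
[0]=>row 7+0=7  col 1·2+0=2
col: 14 vs 2

buggy=14 correct=2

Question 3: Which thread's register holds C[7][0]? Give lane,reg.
28,0

r: 7->gid=7,r8=0  c: 0->tid=0,i&1=0
L=7*4+0=28  i=0*2+0=0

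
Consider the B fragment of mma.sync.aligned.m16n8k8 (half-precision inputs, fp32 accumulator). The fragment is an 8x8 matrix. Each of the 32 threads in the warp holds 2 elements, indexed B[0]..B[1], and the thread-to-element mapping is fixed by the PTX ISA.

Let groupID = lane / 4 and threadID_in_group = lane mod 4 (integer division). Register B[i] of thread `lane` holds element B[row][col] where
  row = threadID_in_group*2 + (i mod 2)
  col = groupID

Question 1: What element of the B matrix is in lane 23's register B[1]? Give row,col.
23: gr=5,th=3
[1] (3*2+1,5) = (7,5)

7,5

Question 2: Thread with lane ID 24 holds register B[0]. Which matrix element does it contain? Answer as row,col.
L=24=>grp=24>>2=6, tig=24&3=0
[0]=>row 0·2+0=0  col grp=6

0,6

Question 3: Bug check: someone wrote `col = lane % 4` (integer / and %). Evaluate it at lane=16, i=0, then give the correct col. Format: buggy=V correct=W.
buggy=0 correct=4

`lane % 4`[16,0]→0
lane 16→16/4=4, 16 mod 4=0
i=0  r:2·0+0→0  c:4
col: 0 vs 4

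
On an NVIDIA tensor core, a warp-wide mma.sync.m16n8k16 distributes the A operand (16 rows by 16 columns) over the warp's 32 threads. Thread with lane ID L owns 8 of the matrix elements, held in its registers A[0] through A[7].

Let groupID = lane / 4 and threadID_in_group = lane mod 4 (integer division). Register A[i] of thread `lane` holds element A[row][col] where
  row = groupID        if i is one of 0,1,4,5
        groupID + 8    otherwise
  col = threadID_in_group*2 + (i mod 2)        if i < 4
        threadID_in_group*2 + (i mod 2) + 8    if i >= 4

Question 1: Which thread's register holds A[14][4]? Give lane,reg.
r=14⇒gr=6,Rb=1  c=4⇒Cb=0,th=2,odd=0
L=6*4+2=26  i=0*4+1*2+0=2

26,2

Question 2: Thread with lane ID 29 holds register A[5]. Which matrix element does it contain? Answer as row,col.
7,11

lane 29: g=7 (29/4), t=1 (29%4)
i=5: r=7+0=7, c=1*2+1+8=11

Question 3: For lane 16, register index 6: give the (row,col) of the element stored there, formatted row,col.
12,8

lane 16: gr=4 (16/4), th=0 (16%4)
i=6: r=4+8=12, c=0*2+0+8=8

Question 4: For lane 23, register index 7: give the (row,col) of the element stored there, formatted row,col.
13,15

L=23->gid=23>>2=5, tid=23&3=3
[7]->row 5+8=13  col 3·2+1+8=15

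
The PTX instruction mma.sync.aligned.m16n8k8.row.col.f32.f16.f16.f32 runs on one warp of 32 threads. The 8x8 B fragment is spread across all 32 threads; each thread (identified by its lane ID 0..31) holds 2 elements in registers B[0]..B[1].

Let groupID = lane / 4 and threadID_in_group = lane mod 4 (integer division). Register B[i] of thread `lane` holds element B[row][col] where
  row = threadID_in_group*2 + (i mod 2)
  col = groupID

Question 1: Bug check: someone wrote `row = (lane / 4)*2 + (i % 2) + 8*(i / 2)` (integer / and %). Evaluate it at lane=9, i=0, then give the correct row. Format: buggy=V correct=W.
buggy=4 correct=2

`(lane / 4)*2 + (i % 2) + 8*(i / 2)`[9,0]=>4
lane 9=>9/4=2, 9 mod 4=1
i=0  r:2·1+0=>2  c:2
row: 4 vs 2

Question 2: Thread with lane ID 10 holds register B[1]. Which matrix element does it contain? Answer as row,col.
5,2

L=10⇒gr=10>>2=2, th=10&3=2
[1]⇒row 2·2+1=5  col gr=2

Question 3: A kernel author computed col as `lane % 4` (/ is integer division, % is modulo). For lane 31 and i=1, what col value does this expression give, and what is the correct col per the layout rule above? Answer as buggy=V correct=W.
buggy=3 correct=7

`lane % 4`[31,1]->3
lane 31->31/4=7, 31 mod 4=3
i=1  r:2·3+1->7  c:7
col: 3 vs 7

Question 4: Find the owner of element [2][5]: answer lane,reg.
c:5=>grp=5  r:2=>tig=1,lo=0
L=5*4+1=21  i=0=0

21,0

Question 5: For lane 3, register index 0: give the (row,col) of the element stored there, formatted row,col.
6,0

L=3⇒gr=3>>2=0, th=3&3=3
[0]⇒row 3·2+0=6  col gr=0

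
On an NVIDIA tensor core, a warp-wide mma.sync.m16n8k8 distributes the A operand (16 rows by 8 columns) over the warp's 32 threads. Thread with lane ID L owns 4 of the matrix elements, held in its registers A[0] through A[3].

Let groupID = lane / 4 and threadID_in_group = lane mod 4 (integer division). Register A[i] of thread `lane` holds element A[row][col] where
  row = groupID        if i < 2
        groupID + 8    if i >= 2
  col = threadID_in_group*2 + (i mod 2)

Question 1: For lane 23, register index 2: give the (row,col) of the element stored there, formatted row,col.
13,6

L=23=>grp=23>>2=5, tig=23&3=3
[2]=>row 5+8=13  col 3·2+0=6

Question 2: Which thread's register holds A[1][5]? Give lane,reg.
r=1->g=1,rb=0  c=5->t=2,b0=1
L=1*4+2=6  i=0*2+1=1

6,1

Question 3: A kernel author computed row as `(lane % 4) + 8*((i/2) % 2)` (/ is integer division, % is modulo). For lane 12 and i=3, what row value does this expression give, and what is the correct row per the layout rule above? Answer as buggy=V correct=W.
`(lane % 4) + 8*((i/2) % 2)`[12,3]=>8
L=12=>grp=12>>2=3, tig=12&3=0
[3]=>row 3+8=11  col 0·2+1=1
row: 8 vs 11

buggy=8 correct=11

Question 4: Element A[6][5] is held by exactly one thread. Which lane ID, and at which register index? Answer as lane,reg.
r: 6->gid=6,r8=0  c: 5->tid=2,i&1=1
L=6*4+2=26  i=0*2+1=1

26,1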